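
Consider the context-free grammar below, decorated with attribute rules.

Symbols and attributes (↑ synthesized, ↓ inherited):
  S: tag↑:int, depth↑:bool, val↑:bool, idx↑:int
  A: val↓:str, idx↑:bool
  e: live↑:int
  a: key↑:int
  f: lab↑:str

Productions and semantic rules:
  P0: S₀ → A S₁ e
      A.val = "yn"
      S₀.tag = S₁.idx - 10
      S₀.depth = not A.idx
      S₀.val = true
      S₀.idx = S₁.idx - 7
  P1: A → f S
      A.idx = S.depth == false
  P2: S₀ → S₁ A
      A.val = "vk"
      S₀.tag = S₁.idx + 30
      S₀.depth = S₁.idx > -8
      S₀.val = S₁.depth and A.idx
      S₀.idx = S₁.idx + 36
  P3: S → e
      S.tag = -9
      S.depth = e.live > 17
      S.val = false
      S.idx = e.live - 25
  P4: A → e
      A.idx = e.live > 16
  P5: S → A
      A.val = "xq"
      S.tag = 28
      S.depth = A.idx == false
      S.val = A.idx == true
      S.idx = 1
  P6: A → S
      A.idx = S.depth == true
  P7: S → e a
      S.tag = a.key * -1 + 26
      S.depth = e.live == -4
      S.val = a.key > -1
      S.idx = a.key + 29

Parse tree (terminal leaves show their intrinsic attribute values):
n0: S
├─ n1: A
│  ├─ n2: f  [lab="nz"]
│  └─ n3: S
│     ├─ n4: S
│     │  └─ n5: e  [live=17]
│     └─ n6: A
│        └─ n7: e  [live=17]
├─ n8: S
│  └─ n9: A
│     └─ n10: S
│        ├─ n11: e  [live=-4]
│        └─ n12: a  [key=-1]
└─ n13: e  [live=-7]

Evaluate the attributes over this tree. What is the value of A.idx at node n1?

1. n1.val = "yn"  ["yn"]
2. n2.lab = "nz"  [terminal]
3. n5.live = 17  [terminal]
4. n4.tag = -9  [-9]
5. n4.depth = false  [e.live > 17]
6. n4.val = false  [false]
7. n4.idx = -8  [e.live - 25]
8. n6.val = "vk"  ["vk"]
9. n7.live = 17  [terminal]
10. n6.idx = true  [e.live > 16]
11. n3.tag = 22  [S₁.idx + 30]
12. n3.depth = false  [S₁.idx > -8]
13. n3.val = false  [S₁.depth and A.idx]
14. n3.idx = 28  [S₁.idx + 36]
15. n1.idx = true  [S.depth == false]
16. n9.val = "xq"  ["xq"]
17. n11.live = -4  [terminal]
18. n12.key = -1  [terminal]
19. n10.tag = 27  [a.key * -1 + 26]
20. n10.depth = true  [e.live == -4]
21. n10.val = false  [a.key > -1]
22. n10.idx = 28  [a.key + 29]
23. n9.idx = true  [S.depth == true]
24. n8.tag = 28  [28]
25. n8.depth = false  [A.idx == false]
26. n8.val = true  [A.idx == true]
27. n8.idx = 1  [1]
28. n13.live = -7  [terminal]
29. n0.tag = -9  [S₁.idx - 10]
30. n0.depth = false  [not A.idx]
31. n0.val = true  [true]
32. n0.idx = -6  [S₁.idx - 7]

true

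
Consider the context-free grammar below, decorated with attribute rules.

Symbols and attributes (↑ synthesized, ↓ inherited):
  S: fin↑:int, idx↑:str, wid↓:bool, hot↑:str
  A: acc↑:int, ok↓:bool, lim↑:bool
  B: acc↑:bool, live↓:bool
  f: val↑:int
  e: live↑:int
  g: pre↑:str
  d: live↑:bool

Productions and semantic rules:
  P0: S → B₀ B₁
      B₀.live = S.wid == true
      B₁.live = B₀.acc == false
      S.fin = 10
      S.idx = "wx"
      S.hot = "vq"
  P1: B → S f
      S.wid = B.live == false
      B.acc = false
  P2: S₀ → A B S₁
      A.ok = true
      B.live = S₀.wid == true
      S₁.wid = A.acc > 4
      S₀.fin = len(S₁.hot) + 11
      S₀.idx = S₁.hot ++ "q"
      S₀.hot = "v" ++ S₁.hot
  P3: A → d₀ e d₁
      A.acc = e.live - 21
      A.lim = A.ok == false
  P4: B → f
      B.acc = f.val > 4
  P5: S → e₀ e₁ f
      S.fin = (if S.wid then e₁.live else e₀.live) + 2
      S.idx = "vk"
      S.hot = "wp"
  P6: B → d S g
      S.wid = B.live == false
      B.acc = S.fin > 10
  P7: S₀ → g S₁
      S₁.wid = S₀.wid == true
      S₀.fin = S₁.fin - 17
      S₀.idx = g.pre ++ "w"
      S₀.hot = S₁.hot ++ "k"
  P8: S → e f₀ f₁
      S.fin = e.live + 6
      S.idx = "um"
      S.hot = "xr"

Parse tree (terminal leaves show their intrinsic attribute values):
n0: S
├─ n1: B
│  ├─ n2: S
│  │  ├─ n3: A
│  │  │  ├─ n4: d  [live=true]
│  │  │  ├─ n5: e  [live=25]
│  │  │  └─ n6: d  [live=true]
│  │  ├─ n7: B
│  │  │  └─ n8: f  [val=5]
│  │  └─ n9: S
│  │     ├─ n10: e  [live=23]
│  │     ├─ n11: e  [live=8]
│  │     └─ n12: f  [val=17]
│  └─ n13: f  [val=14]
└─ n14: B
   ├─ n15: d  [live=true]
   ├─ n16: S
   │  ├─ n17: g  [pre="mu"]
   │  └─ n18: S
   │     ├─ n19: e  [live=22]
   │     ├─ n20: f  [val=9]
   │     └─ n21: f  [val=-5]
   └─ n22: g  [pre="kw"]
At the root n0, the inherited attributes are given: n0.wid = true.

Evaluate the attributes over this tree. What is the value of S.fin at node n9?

1. n0.wid = true  [given at root]
2. n1.live = true  [S.wid == true]
3. n2.wid = false  [B.live == false]
4. n3.ok = true  [true]
5. n4.live = true  [terminal]
6. n5.live = 25  [terminal]
7. n6.live = true  [terminal]
8. n3.acc = 4  [e.live - 21]
9. n3.lim = false  [A.ok == false]
10. n7.live = false  [S₀.wid == true]
11. n8.val = 5  [terminal]
12. n7.acc = true  [f.val > 4]
13. n9.wid = false  [A.acc > 4]
14. n10.live = 23  [terminal]
15. n11.live = 8  [terminal]
16. n12.val = 17  [terminal]
17. n9.fin = 25  [(if S.wid then e₁.live else e₀.live) + 2]
18. n9.idx = "vk"  ["vk"]
19. n9.hot = "wp"  ["wp"]
20. n2.fin = 13  [len(S₁.hot) + 11]
21. n2.idx = "wpq"  [S₁.hot ++ "q"]
22. n2.hot = "vwp"  ["v" ++ S₁.hot]
23. n13.val = 14  [terminal]
24. n1.acc = false  [false]
25. n14.live = true  [B₀.acc == false]
26. n15.live = true  [terminal]
27. n16.wid = false  [B.live == false]
28. n17.pre = "mu"  [terminal]
29. n18.wid = false  [S₀.wid == true]
30. n19.live = 22  [terminal]
31. n20.val = 9  [terminal]
32. n21.val = -5  [terminal]
33. n18.fin = 28  [e.live + 6]
34. n18.idx = "um"  ["um"]
35. n18.hot = "xr"  ["xr"]
36. n16.fin = 11  [S₁.fin - 17]
37. n16.idx = "muw"  [g.pre ++ "w"]
38. n16.hot = "xrk"  [S₁.hot ++ "k"]
39. n22.pre = "kw"  [terminal]
40. n14.acc = true  [S.fin > 10]
41. n0.fin = 10  [10]
42. n0.idx = "wx"  ["wx"]
43. n0.hot = "vq"  ["vq"]

25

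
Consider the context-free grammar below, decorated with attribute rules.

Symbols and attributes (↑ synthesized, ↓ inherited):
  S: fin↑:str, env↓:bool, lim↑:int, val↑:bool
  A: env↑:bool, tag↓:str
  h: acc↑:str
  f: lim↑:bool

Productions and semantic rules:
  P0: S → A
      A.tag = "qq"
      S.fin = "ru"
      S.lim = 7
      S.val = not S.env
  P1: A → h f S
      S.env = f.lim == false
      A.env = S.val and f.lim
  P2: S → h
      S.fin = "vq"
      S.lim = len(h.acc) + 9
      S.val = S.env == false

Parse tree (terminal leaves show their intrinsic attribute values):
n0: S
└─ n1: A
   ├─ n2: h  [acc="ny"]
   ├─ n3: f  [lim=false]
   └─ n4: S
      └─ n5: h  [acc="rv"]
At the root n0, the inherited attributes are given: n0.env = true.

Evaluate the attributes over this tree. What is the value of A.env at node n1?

1. n0.env = true  [given at root]
2. n1.tag = "qq"  ["qq"]
3. n2.acc = "ny"  [terminal]
4. n3.lim = false  [terminal]
5. n4.env = true  [f.lim == false]
6. n5.acc = "rv"  [terminal]
7. n4.fin = "vq"  ["vq"]
8. n4.lim = 11  [len(h.acc) + 9]
9. n4.val = false  [S.env == false]
10. n1.env = false  [S.val and f.lim]
11. n0.fin = "ru"  ["ru"]
12. n0.lim = 7  [7]
13. n0.val = false  [not S.env]

false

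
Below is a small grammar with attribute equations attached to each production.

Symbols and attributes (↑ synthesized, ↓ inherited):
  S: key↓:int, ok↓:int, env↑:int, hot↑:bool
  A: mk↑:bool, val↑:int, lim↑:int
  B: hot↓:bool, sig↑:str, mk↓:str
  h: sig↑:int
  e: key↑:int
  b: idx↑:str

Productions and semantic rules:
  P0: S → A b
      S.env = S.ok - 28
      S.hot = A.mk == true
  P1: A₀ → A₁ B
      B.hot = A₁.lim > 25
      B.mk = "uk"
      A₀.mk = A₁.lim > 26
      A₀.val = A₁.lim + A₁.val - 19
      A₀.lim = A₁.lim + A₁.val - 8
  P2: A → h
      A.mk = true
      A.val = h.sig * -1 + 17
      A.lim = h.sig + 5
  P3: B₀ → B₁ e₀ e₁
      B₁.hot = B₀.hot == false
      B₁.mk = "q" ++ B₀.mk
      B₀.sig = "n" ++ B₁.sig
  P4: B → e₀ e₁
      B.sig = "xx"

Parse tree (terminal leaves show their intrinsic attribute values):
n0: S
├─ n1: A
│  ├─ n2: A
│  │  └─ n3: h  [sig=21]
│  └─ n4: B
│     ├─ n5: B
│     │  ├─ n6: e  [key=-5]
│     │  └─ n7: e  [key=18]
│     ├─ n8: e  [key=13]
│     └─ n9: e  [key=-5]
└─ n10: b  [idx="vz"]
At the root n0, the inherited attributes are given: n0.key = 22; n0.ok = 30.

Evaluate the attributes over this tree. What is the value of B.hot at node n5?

1. n0.key = 22  [given at root]
2. n0.ok = 30  [given at root]
3. n3.sig = 21  [terminal]
4. n2.mk = true  [true]
5. n2.val = -4  [h.sig * -1 + 17]
6. n2.lim = 26  [h.sig + 5]
7. n4.hot = true  [A₁.lim > 25]
8. n4.mk = "uk"  ["uk"]
9. n5.hot = false  [B₀.hot == false]
10. n5.mk = "quk"  ["q" ++ B₀.mk]
11. n6.key = -5  [terminal]
12. n7.key = 18  [terminal]
13. n5.sig = "xx"  ["xx"]
14. n8.key = 13  [terminal]
15. n9.key = -5  [terminal]
16. n4.sig = "nxx"  ["n" ++ B₁.sig]
17. n1.mk = false  [A₁.lim > 26]
18. n1.val = 3  [A₁.lim + A₁.val - 19]
19. n1.lim = 14  [A₁.lim + A₁.val - 8]
20. n10.idx = "vz"  [terminal]
21. n0.env = 2  [S.ok - 28]
22. n0.hot = false  [A.mk == true]

false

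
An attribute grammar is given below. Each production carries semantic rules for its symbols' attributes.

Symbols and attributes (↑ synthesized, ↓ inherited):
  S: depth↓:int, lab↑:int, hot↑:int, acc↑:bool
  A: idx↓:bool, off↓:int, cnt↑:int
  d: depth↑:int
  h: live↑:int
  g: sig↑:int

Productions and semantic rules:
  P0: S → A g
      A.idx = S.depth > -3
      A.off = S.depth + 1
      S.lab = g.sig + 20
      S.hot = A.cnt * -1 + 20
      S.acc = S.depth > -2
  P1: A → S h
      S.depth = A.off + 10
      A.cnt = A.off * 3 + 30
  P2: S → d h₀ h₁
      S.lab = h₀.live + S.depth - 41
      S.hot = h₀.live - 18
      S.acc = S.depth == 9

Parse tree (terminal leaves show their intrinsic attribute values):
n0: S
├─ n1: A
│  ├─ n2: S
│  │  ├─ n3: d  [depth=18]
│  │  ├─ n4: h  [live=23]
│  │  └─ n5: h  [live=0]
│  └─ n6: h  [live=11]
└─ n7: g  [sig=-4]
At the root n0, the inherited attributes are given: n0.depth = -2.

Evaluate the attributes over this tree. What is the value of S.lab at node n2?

1. n0.depth = -2  [given at root]
2. n1.idx = true  [S.depth > -3]
3. n1.off = -1  [S.depth + 1]
4. n2.depth = 9  [A.off + 10]
5. n3.depth = 18  [terminal]
6. n4.live = 23  [terminal]
7. n5.live = 0  [terminal]
8. n2.lab = -9  [h₀.live + S.depth - 41]
9. n2.hot = 5  [h₀.live - 18]
10. n2.acc = true  [S.depth == 9]
11. n6.live = 11  [terminal]
12. n1.cnt = 27  [A.off * 3 + 30]
13. n7.sig = -4  [terminal]
14. n0.lab = 16  [g.sig + 20]
15. n0.hot = -7  [A.cnt * -1 + 20]
16. n0.acc = false  [S.depth > -2]

-9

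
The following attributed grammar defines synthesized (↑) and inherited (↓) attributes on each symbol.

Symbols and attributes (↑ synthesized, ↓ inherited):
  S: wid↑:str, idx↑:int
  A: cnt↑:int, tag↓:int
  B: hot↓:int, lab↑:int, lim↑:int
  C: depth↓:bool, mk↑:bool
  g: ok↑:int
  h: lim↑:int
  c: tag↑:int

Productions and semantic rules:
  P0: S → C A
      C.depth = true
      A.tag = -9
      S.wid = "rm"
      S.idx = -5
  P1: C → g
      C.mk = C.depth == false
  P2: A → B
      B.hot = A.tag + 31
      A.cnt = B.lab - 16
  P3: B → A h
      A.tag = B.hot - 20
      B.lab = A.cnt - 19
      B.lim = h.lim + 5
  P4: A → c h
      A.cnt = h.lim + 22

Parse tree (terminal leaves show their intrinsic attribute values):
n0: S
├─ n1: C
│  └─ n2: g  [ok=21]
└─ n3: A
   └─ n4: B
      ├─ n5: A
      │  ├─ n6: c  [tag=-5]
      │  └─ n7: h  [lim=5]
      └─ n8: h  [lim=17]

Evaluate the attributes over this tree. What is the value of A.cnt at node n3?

-8

1. n1.depth = true  [true]
2. n2.ok = 21  [terminal]
3. n1.mk = false  [C.depth == false]
4. n3.tag = -9  [-9]
5. n4.hot = 22  [A.tag + 31]
6. n5.tag = 2  [B.hot - 20]
7. n6.tag = -5  [terminal]
8. n7.lim = 5  [terminal]
9. n5.cnt = 27  [h.lim + 22]
10. n8.lim = 17  [terminal]
11. n4.lab = 8  [A.cnt - 19]
12. n4.lim = 22  [h.lim + 5]
13. n3.cnt = -8  [B.lab - 16]
14. n0.wid = "rm"  ["rm"]
15. n0.idx = -5  [-5]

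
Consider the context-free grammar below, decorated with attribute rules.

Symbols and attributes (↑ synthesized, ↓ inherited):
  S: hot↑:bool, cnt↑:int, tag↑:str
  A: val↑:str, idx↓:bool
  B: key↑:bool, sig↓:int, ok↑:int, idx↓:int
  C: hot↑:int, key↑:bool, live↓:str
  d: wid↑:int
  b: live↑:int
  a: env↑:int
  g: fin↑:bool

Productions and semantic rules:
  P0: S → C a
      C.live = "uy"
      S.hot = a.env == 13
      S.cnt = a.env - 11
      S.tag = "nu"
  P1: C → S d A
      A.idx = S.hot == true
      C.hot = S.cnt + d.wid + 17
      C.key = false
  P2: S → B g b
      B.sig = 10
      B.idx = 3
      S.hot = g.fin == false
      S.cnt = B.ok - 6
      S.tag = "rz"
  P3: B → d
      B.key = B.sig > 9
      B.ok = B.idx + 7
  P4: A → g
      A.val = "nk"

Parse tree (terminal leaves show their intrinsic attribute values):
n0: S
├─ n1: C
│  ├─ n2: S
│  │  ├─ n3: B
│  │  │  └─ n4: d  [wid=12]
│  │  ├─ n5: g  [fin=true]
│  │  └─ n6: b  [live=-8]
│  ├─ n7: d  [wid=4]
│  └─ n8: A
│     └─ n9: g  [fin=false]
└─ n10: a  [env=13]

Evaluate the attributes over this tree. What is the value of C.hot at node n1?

25

1. n1.live = "uy"  ["uy"]
2. n3.sig = 10  [10]
3. n3.idx = 3  [3]
4. n4.wid = 12  [terminal]
5. n3.key = true  [B.sig > 9]
6. n3.ok = 10  [B.idx + 7]
7. n5.fin = true  [terminal]
8. n6.live = -8  [terminal]
9. n2.hot = false  [g.fin == false]
10. n2.cnt = 4  [B.ok - 6]
11. n2.tag = "rz"  ["rz"]
12. n7.wid = 4  [terminal]
13. n8.idx = false  [S.hot == true]
14. n9.fin = false  [terminal]
15. n8.val = "nk"  ["nk"]
16. n1.hot = 25  [S.cnt + d.wid + 17]
17. n1.key = false  [false]
18. n10.env = 13  [terminal]
19. n0.hot = true  [a.env == 13]
20. n0.cnt = 2  [a.env - 11]
21. n0.tag = "nu"  ["nu"]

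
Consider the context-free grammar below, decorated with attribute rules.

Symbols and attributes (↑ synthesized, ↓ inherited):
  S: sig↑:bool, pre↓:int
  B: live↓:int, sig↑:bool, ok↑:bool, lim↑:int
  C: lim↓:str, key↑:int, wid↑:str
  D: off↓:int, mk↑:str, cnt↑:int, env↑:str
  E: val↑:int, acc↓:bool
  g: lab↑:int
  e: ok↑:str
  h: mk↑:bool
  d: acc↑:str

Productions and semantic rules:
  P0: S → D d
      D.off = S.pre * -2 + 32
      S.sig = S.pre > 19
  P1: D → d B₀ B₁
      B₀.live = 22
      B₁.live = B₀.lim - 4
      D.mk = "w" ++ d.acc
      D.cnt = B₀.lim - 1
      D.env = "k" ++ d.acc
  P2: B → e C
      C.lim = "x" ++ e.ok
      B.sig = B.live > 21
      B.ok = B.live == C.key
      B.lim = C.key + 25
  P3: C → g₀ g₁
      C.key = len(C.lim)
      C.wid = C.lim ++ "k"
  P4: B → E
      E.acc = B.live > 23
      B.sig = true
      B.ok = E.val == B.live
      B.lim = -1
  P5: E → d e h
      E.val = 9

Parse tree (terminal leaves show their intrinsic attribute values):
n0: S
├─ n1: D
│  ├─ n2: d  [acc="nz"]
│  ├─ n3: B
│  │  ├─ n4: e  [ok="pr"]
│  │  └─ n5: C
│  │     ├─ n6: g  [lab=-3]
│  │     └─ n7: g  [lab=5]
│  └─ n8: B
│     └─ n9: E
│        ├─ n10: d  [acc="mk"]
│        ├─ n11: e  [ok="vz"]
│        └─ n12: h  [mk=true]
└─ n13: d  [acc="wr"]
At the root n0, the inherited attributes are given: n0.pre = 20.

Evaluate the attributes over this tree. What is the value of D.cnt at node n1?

1. n0.pre = 20  [given at root]
2. n1.off = -8  [S.pre * -2 + 32]
3. n2.acc = "nz"  [terminal]
4. n3.live = 22  [22]
5. n4.ok = "pr"  [terminal]
6. n5.lim = "xpr"  ["x" ++ e.ok]
7. n6.lab = -3  [terminal]
8. n7.lab = 5  [terminal]
9. n5.key = 3  [len(C.lim)]
10. n5.wid = "xprk"  [C.lim ++ "k"]
11. n3.sig = true  [B.live > 21]
12. n3.ok = false  [B.live == C.key]
13. n3.lim = 28  [C.key + 25]
14. n8.live = 24  [B₀.lim - 4]
15. n9.acc = true  [B.live > 23]
16. n10.acc = "mk"  [terminal]
17. n11.ok = "vz"  [terminal]
18. n12.mk = true  [terminal]
19. n9.val = 9  [9]
20. n8.sig = true  [true]
21. n8.ok = false  [E.val == B.live]
22. n8.lim = -1  [-1]
23. n1.mk = "wnz"  ["w" ++ d.acc]
24. n1.cnt = 27  [B₀.lim - 1]
25. n1.env = "knz"  ["k" ++ d.acc]
26. n13.acc = "wr"  [terminal]
27. n0.sig = true  [S.pre > 19]

27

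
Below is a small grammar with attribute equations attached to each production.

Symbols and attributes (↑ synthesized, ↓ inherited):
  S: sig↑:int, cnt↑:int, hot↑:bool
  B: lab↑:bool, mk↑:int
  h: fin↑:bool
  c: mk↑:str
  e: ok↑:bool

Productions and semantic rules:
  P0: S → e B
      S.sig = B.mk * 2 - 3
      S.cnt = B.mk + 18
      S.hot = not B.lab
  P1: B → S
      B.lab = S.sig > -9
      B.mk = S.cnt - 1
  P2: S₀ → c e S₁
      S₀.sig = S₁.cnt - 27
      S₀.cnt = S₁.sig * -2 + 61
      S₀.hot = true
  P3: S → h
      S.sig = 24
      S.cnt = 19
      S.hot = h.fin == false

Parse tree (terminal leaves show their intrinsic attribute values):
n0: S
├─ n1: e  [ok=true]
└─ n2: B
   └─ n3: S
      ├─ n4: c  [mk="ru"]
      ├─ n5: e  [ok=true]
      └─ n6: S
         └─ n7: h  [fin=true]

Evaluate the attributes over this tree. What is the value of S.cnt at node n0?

1. n1.ok = true  [terminal]
2. n4.mk = "ru"  [terminal]
3. n5.ok = true  [terminal]
4. n7.fin = true  [terminal]
5. n6.sig = 24  [24]
6. n6.cnt = 19  [19]
7. n6.hot = false  [h.fin == false]
8. n3.sig = -8  [S₁.cnt - 27]
9. n3.cnt = 13  [S₁.sig * -2 + 61]
10. n3.hot = true  [true]
11. n2.lab = true  [S.sig > -9]
12. n2.mk = 12  [S.cnt - 1]
13. n0.sig = 21  [B.mk * 2 - 3]
14. n0.cnt = 30  [B.mk + 18]
15. n0.hot = false  [not B.lab]

30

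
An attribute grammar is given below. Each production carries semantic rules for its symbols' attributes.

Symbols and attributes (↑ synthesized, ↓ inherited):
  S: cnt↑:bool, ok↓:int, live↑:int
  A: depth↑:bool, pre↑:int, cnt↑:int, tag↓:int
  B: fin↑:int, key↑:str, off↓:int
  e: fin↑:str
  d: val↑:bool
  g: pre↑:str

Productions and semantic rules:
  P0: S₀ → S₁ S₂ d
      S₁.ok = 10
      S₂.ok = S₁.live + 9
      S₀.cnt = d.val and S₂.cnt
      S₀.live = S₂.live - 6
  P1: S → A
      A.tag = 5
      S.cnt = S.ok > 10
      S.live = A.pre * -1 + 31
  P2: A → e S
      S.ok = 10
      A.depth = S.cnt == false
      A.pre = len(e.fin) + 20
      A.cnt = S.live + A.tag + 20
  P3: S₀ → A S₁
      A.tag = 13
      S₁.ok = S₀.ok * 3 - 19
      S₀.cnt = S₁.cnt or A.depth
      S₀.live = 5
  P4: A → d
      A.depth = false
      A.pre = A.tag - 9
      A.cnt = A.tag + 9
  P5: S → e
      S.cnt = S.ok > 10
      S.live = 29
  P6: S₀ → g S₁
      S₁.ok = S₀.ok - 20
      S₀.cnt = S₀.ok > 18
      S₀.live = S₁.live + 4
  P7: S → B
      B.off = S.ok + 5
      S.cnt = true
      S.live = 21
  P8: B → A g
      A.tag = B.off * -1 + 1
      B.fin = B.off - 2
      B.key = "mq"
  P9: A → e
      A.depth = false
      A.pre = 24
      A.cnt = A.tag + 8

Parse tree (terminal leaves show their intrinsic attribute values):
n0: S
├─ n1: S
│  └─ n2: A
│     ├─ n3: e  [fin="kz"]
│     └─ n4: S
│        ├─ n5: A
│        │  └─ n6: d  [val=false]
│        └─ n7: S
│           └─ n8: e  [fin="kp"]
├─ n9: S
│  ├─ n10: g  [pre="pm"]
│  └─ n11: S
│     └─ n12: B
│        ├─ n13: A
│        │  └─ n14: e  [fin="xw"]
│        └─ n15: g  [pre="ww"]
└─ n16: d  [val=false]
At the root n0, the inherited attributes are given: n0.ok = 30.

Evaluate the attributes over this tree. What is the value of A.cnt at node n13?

1. n0.ok = 30  [given at root]
2. n1.ok = 10  [10]
3. n2.tag = 5  [5]
4. n3.fin = "kz"  [terminal]
5. n4.ok = 10  [10]
6. n5.tag = 13  [13]
7. n6.val = false  [terminal]
8. n5.depth = false  [false]
9. n5.pre = 4  [A.tag - 9]
10. n5.cnt = 22  [A.tag + 9]
11. n7.ok = 11  [S₀.ok * 3 - 19]
12. n8.fin = "kp"  [terminal]
13. n7.cnt = true  [S.ok > 10]
14. n7.live = 29  [29]
15. n4.cnt = true  [S₁.cnt or A.depth]
16. n4.live = 5  [5]
17. n2.depth = false  [S.cnt == false]
18. n2.pre = 22  [len(e.fin) + 20]
19. n2.cnt = 30  [S.live + A.tag + 20]
20. n1.cnt = false  [S.ok > 10]
21. n1.live = 9  [A.pre * -1 + 31]
22. n9.ok = 18  [S₁.live + 9]
23. n10.pre = "pm"  [terminal]
24. n11.ok = -2  [S₀.ok - 20]
25. n12.off = 3  [S.ok + 5]
26. n13.tag = -2  [B.off * -1 + 1]
27. n14.fin = "xw"  [terminal]
28. n13.depth = false  [false]
29. n13.pre = 24  [24]
30. n13.cnt = 6  [A.tag + 8]
31. n15.pre = "ww"  [terminal]
32. n12.fin = 1  [B.off - 2]
33. n12.key = "mq"  ["mq"]
34. n11.cnt = true  [true]
35. n11.live = 21  [21]
36. n9.cnt = false  [S₀.ok > 18]
37. n9.live = 25  [S₁.live + 4]
38. n16.val = false  [terminal]
39. n0.cnt = false  [d.val and S₂.cnt]
40. n0.live = 19  [S₂.live - 6]

6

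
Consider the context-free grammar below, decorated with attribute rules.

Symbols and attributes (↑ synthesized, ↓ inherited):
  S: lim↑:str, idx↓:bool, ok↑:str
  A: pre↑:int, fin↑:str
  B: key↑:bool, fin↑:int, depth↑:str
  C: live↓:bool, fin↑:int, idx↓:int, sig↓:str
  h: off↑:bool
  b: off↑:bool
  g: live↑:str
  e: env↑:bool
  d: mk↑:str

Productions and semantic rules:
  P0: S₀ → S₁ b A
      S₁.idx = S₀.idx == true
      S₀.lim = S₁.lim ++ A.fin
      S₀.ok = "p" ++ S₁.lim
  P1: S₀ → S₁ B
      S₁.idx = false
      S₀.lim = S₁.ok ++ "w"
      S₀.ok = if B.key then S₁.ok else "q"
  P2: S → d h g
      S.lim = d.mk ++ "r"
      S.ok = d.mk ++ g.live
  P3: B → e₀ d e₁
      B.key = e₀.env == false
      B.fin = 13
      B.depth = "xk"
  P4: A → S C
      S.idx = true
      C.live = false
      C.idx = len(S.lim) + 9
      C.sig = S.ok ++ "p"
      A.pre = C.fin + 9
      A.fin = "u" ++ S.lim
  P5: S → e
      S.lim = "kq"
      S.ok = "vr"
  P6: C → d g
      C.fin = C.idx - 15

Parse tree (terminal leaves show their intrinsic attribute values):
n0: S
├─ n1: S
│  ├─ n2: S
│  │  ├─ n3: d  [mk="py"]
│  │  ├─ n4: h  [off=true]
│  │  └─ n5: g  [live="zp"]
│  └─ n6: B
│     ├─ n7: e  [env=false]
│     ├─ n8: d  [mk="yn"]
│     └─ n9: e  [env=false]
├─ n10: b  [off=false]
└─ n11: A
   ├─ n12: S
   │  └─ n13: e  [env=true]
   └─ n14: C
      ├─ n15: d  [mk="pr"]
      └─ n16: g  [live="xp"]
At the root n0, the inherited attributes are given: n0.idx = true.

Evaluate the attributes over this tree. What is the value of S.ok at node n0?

1. n0.idx = true  [given at root]
2. n1.idx = true  [S₀.idx == true]
3. n2.idx = false  [false]
4. n3.mk = "py"  [terminal]
5. n4.off = true  [terminal]
6. n5.live = "zp"  [terminal]
7. n2.lim = "pyr"  [d.mk ++ "r"]
8. n2.ok = "pyzp"  [d.mk ++ g.live]
9. n7.env = false  [terminal]
10. n8.mk = "yn"  [terminal]
11. n9.env = false  [terminal]
12. n6.key = true  [e₀.env == false]
13. n6.fin = 13  [13]
14. n6.depth = "xk"  ["xk"]
15. n1.lim = "pyzpw"  [S₁.ok ++ "w"]
16. n1.ok = "pyzp"  [if B.key then S₁.ok else "q"]
17. n10.off = false  [terminal]
18. n12.idx = true  [true]
19. n13.env = true  [terminal]
20. n12.lim = "kq"  ["kq"]
21. n12.ok = "vr"  ["vr"]
22. n14.live = false  [false]
23. n14.idx = 11  [len(S.lim) + 9]
24. n14.sig = "vrp"  [S.ok ++ "p"]
25. n15.mk = "pr"  [terminal]
26. n16.live = "xp"  [terminal]
27. n14.fin = -4  [C.idx - 15]
28. n11.pre = 5  [C.fin + 9]
29. n11.fin = "ukq"  ["u" ++ S.lim]
30. n0.lim = "pyzpwukq"  [S₁.lim ++ A.fin]
31. n0.ok = "ppyzpw"  ["p" ++ S₁.lim]

"ppyzpw"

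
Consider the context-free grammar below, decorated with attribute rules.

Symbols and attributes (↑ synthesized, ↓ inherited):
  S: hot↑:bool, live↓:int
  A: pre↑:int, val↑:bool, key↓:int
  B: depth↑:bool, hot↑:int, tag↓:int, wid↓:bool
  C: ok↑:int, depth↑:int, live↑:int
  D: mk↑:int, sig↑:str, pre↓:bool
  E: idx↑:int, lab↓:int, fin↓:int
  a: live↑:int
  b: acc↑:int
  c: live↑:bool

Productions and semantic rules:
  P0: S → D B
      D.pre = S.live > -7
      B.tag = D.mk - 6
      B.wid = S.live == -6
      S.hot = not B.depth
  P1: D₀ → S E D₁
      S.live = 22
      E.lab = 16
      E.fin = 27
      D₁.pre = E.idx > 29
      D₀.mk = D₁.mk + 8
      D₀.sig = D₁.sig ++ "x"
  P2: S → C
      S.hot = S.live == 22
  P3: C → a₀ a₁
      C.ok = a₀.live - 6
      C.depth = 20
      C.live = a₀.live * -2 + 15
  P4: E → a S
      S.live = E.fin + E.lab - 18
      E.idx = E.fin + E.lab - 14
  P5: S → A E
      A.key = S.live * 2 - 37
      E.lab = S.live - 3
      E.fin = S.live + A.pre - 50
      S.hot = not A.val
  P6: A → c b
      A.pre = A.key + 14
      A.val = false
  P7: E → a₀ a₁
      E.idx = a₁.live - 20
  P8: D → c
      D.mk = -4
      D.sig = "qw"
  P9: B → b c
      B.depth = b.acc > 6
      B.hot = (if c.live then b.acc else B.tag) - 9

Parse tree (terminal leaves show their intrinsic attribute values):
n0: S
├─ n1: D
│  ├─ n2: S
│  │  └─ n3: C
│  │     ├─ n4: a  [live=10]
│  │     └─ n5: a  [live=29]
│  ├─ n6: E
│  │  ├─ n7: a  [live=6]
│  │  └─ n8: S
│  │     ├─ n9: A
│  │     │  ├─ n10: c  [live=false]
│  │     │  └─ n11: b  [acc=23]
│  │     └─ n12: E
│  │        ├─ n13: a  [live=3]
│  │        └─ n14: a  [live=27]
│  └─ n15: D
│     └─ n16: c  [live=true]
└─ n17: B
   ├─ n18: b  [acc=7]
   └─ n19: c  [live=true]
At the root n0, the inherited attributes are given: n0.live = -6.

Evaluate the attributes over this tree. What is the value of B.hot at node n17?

1. n0.live = -6  [given at root]
2. n1.pre = true  [S.live > -7]
3. n2.live = 22  [22]
4. n4.live = 10  [terminal]
5. n5.live = 29  [terminal]
6. n3.ok = 4  [a₀.live - 6]
7. n3.depth = 20  [20]
8. n3.live = -5  [a₀.live * -2 + 15]
9. n2.hot = true  [S.live == 22]
10. n6.lab = 16  [16]
11. n6.fin = 27  [27]
12. n7.live = 6  [terminal]
13. n8.live = 25  [E.fin + E.lab - 18]
14. n9.key = 13  [S.live * 2 - 37]
15. n10.live = false  [terminal]
16. n11.acc = 23  [terminal]
17. n9.pre = 27  [A.key + 14]
18. n9.val = false  [false]
19. n12.lab = 22  [S.live - 3]
20. n12.fin = 2  [S.live + A.pre - 50]
21. n13.live = 3  [terminal]
22. n14.live = 27  [terminal]
23. n12.idx = 7  [a₁.live - 20]
24. n8.hot = true  [not A.val]
25. n6.idx = 29  [E.fin + E.lab - 14]
26. n15.pre = false  [E.idx > 29]
27. n16.live = true  [terminal]
28. n15.mk = -4  [-4]
29. n15.sig = "qw"  ["qw"]
30. n1.mk = 4  [D₁.mk + 8]
31. n1.sig = "qwx"  [D₁.sig ++ "x"]
32. n17.tag = -2  [D.mk - 6]
33. n17.wid = true  [S.live == -6]
34. n18.acc = 7  [terminal]
35. n19.live = true  [terminal]
36. n17.depth = true  [b.acc > 6]
37. n17.hot = -2  [(if c.live then b.acc else B.tag) - 9]
38. n0.hot = false  [not B.depth]

-2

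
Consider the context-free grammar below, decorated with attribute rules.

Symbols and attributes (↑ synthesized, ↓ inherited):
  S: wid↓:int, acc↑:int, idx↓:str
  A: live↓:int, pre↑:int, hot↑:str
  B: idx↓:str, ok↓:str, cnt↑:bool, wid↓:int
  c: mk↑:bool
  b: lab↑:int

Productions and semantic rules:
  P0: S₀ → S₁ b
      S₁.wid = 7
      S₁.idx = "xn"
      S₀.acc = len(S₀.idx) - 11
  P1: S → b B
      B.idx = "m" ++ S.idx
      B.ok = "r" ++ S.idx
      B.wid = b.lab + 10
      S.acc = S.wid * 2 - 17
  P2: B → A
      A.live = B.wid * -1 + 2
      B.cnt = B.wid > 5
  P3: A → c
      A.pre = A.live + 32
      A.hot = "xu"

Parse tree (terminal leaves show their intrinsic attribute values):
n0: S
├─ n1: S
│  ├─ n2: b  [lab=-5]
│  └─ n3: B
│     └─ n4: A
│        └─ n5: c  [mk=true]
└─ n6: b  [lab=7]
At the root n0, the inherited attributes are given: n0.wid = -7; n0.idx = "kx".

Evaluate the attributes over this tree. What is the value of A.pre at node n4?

29

1. n0.wid = -7  [given at root]
2. n0.idx = "kx"  [given at root]
3. n1.wid = 7  [7]
4. n1.idx = "xn"  ["xn"]
5. n2.lab = -5  [terminal]
6. n3.idx = "mxn"  ["m" ++ S.idx]
7. n3.ok = "rxn"  ["r" ++ S.idx]
8. n3.wid = 5  [b.lab + 10]
9. n4.live = -3  [B.wid * -1 + 2]
10. n5.mk = true  [terminal]
11. n4.pre = 29  [A.live + 32]
12. n4.hot = "xu"  ["xu"]
13. n3.cnt = false  [B.wid > 5]
14. n1.acc = -3  [S.wid * 2 - 17]
15. n6.lab = 7  [terminal]
16. n0.acc = -9  [len(S₀.idx) - 11]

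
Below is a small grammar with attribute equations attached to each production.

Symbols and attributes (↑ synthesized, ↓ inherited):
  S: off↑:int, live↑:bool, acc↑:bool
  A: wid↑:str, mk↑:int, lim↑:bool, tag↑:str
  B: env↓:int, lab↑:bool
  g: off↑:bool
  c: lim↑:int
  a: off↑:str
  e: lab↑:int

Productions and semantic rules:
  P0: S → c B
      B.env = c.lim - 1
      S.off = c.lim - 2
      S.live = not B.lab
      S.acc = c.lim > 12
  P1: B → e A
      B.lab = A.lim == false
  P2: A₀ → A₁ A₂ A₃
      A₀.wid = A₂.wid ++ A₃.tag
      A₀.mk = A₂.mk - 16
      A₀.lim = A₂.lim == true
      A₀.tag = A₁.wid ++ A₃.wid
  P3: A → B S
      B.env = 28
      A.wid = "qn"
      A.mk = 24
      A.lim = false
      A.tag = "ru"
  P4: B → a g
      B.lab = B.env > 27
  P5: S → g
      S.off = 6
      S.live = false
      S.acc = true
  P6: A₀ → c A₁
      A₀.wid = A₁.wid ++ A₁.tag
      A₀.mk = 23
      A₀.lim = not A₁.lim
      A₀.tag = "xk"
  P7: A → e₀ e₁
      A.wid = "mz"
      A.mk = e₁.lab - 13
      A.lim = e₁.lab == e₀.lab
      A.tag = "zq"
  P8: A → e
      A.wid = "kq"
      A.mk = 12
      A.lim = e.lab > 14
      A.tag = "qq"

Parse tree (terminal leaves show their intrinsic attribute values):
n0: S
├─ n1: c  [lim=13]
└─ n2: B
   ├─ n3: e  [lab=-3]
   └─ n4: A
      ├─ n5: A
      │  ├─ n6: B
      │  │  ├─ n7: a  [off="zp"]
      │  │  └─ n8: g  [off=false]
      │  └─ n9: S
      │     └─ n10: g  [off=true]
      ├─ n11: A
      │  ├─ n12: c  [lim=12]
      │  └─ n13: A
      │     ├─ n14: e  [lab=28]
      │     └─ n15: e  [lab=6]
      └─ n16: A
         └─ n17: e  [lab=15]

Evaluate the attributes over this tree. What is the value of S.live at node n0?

1. n1.lim = 13  [terminal]
2. n2.env = 12  [c.lim - 1]
3. n3.lab = -3  [terminal]
4. n6.env = 28  [28]
5. n7.off = "zp"  [terminal]
6. n8.off = false  [terminal]
7. n6.lab = true  [B.env > 27]
8. n10.off = true  [terminal]
9. n9.off = 6  [6]
10. n9.live = false  [false]
11. n9.acc = true  [true]
12. n5.wid = "qn"  ["qn"]
13. n5.mk = 24  [24]
14. n5.lim = false  [false]
15. n5.tag = "ru"  ["ru"]
16. n12.lim = 12  [terminal]
17. n14.lab = 28  [terminal]
18. n15.lab = 6  [terminal]
19. n13.wid = "mz"  ["mz"]
20. n13.mk = -7  [e₁.lab - 13]
21. n13.lim = false  [e₁.lab == e₀.lab]
22. n13.tag = "zq"  ["zq"]
23. n11.wid = "mzzq"  [A₁.wid ++ A₁.tag]
24. n11.mk = 23  [23]
25. n11.lim = true  [not A₁.lim]
26. n11.tag = "xk"  ["xk"]
27. n17.lab = 15  [terminal]
28. n16.wid = "kq"  ["kq"]
29. n16.mk = 12  [12]
30. n16.lim = true  [e.lab > 14]
31. n16.tag = "qq"  ["qq"]
32. n4.wid = "mzzqqq"  [A₂.wid ++ A₃.tag]
33. n4.mk = 7  [A₂.mk - 16]
34. n4.lim = true  [A₂.lim == true]
35. n4.tag = "qnkq"  [A₁.wid ++ A₃.wid]
36. n2.lab = false  [A.lim == false]
37. n0.off = 11  [c.lim - 2]
38. n0.live = true  [not B.lab]
39. n0.acc = true  [c.lim > 12]

true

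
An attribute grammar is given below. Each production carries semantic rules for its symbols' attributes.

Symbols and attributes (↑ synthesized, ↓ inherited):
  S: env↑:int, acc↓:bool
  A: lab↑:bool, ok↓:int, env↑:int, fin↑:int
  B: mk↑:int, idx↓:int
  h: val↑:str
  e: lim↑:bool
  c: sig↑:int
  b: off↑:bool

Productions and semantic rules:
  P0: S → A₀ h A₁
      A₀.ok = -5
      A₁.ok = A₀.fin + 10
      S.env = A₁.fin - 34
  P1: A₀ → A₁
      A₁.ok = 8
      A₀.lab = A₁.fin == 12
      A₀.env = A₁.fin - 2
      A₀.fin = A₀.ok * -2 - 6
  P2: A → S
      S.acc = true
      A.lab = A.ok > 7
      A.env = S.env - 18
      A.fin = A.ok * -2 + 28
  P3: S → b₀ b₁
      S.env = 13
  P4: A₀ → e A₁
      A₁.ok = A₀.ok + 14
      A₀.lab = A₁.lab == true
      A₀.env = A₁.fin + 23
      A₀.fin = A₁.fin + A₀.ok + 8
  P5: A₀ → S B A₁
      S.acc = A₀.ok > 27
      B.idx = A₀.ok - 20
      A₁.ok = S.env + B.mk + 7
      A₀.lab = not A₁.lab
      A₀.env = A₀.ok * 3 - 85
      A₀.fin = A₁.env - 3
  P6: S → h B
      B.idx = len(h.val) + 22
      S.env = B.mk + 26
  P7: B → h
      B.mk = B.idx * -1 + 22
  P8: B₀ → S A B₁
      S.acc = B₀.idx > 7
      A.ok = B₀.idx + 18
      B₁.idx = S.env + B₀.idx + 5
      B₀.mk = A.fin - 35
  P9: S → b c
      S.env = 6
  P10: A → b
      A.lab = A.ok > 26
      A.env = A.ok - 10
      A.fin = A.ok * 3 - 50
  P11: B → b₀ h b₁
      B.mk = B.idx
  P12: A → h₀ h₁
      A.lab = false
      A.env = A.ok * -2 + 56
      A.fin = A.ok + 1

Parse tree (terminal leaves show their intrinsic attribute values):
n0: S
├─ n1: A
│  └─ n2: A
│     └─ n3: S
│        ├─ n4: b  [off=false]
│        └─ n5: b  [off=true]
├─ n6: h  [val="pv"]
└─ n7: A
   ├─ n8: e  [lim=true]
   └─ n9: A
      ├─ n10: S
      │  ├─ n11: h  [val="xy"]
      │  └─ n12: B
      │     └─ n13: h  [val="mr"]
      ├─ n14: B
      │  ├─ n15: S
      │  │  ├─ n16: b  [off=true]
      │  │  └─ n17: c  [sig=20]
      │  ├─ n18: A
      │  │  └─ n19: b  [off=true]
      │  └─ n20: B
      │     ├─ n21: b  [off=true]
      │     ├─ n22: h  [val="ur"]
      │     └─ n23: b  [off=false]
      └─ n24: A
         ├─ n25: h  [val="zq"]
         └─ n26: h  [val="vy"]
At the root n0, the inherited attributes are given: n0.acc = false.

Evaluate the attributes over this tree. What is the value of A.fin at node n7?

1. n0.acc = false  [given at root]
2. n1.ok = -5  [-5]
3. n2.ok = 8  [8]
4. n3.acc = true  [true]
5. n4.off = false  [terminal]
6. n5.off = true  [terminal]
7. n3.env = 13  [13]
8. n2.lab = true  [A.ok > 7]
9. n2.env = -5  [S.env - 18]
10. n2.fin = 12  [A.ok * -2 + 28]
11. n1.lab = true  [A₁.fin == 12]
12. n1.env = 10  [A₁.fin - 2]
13. n1.fin = 4  [A₀.ok * -2 - 6]
14. n6.val = "pv"  [terminal]
15. n7.ok = 14  [A₀.fin + 10]
16. n8.lim = true  [terminal]
17. n9.ok = 28  [A₀.ok + 14]
18. n10.acc = true  [A₀.ok > 27]
19. n11.val = "xy"  [terminal]
20. n12.idx = 24  [len(h.val) + 22]
21. n13.val = "mr"  [terminal]
22. n12.mk = -2  [B.idx * -1 + 22]
23. n10.env = 24  [B.mk + 26]
24. n14.idx = 8  [A₀.ok - 20]
25. n15.acc = true  [B₀.idx > 7]
26. n16.off = true  [terminal]
27. n17.sig = 20  [terminal]
28. n15.env = 6  [6]
29. n18.ok = 26  [B₀.idx + 18]
30. n19.off = true  [terminal]
31. n18.lab = false  [A.ok > 26]
32. n18.env = 16  [A.ok - 10]
33. n18.fin = 28  [A.ok * 3 - 50]
34. n20.idx = 19  [S.env + B₀.idx + 5]
35. n21.off = true  [terminal]
36. n22.val = "ur"  [terminal]
37. n23.off = false  [terminal]
38. n20.mk = 19  [B.idx]
39. n14.mk = -7  [A.fin - 35]
40. n24.ok = 24  [S.env + B.mk + 7]
41. n25.val = "zq"  [terminal]
42. n26.val = "vy"  [terminal]
43. n24.lab = false  [false]
44. n24.env = 8  [A.ok * -2 + 56]
45. n24.fin = 25  [A.ok + 1]
46. n9.lab = true  [not A₁.lab]
47. n9.env = -1  [A₀.ok * 3 - 85]
48. n9.fin = 5  [A₁.env - 3]
49. n7.lab = true  [A₁.lab == true]
50. n7.env = 28  [A₁.fin + 23]
51. n7.fin = 27  [A₁.fin + A₀.ok + 8]
52. n0.env = -7  [A₁.fin - 34]

27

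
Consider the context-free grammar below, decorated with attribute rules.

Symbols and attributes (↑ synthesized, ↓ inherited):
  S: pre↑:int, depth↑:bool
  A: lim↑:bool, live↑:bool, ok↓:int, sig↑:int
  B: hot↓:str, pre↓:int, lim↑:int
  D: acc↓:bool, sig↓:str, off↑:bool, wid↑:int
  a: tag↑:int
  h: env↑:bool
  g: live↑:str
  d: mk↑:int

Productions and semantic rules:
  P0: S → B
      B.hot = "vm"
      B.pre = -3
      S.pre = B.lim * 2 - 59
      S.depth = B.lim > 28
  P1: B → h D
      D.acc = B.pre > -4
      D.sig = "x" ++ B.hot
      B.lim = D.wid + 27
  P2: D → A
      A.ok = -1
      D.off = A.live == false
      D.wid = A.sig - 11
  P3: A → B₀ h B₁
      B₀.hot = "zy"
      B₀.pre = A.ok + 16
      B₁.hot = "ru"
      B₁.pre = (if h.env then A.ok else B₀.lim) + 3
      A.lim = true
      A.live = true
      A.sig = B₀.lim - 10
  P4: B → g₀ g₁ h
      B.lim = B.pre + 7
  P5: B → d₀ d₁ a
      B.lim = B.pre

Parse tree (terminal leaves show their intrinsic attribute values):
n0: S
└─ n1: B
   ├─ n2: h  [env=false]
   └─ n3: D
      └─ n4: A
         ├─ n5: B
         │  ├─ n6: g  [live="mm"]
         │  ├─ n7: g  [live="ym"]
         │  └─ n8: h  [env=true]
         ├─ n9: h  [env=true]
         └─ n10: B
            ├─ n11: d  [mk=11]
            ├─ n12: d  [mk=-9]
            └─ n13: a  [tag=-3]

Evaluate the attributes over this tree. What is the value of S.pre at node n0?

-3

1. n1.hot = "vm"  ["vm"]
2. n1.pre = -3  [-3]
3. n2.env = false  [terminal]
4. n3.acc = true  [B.pre > -4]
5. n3.sig = "xvm"  ["x" ++ B.hot]
6. n4.ok = -1  [-1]
7. n5.hot = "zy"  ["zy"]
8. n5.pre = 15  [A.ok + 16]
9. n6.live = "mm"  [terminal]
10. n7.live = "ym"  [terminal]
11. n8.env = true  [terminal]
12. n5.lim = 22  [B.pre + 7]
13. n9.env = true  [terminal]
14. n10.hot = "ru"  ["ru"]
15. n10.pre = 2  [(if h.env then A.ok else B₀.lim) + 3]
16. n11.mk = 11  [terminal]
17. n12.mk = -9  [terminal]
18. n13.tag = -3  [terminal]
19. n10.lim = 2  [B.pre]
20. n4.lim = true  [true]
21. n4.live = true  [true]
22. n4.sig = 12  [B₀.lim - 10]
23. n3.off = false  [A.live == false]
24. n3.wid = 1  [A.sig - 11]
25. n1.lim = 28  [D.wid + 27]
26. n0.pre = -3  [B.lim * 2 - 59]
27. n0.depth = false  [B.lim > 28]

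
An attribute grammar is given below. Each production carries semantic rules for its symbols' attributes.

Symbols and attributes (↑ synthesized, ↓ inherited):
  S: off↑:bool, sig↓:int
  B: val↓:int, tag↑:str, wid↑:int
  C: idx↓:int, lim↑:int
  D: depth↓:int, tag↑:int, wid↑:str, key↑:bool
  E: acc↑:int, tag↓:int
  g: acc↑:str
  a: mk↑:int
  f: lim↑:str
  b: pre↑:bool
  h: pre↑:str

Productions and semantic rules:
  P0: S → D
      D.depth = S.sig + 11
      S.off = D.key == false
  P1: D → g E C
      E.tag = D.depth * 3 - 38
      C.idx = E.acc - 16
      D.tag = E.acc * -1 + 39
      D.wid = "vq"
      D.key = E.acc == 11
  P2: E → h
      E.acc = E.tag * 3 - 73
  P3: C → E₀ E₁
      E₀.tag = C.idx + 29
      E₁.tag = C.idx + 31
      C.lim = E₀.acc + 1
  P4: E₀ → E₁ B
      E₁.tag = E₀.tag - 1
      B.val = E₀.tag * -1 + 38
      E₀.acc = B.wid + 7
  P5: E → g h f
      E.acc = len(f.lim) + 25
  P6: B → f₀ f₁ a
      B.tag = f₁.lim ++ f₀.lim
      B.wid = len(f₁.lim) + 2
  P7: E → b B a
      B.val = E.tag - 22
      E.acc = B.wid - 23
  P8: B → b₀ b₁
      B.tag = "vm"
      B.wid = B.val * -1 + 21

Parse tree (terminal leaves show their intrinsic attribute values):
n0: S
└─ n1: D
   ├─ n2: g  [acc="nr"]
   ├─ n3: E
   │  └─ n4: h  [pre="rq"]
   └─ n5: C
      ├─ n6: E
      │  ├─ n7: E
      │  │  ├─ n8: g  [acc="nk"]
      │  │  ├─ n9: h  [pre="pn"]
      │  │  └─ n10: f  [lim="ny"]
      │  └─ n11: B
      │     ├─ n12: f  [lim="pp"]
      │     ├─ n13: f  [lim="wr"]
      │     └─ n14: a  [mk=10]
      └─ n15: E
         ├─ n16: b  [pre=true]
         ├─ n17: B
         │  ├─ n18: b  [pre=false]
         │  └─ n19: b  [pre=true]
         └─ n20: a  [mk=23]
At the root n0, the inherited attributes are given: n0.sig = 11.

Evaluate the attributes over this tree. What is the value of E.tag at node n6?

24

1. n0.sig = 11  [given at root]
2. n1.depth = 22  [S.sig + 11]
3. n2.acc = "nr"  [terminal]
4. n3.tag = 28  [D.depth * 3 - 38]
5. n4.pre = "rq"  [terminal]
6. n3.acc = 11  [E.tag * 3 - 73]
7. n5.idx = -5  [E.acc - 16]
8. n6.tag = 24  [C.idx + 29]
9. n7.tag = 23  [E₀.tag - 1]
10. n8.acc = "nk"  [terminal]
11. n9.pre = "pn"  [terminal]
12. n10.lim = "ny"  [terminal]
13. n7.acc = 27  [len(f.lim) + 25]
14. n11.val = 14  [E₀.tag * -1 + 38]
15. n12.lim = "pp"  [terminal]
16. n13.lim = "wr"  [terminal]
17. n14.mk = 10  [terminal]
18. n11.tag = "wrpp"  [f₁.lim ++ f₀.lim]
19. n11.wid = 4  [len(f₁.lim) + 2]
20. n6.acc = 11  [B.wid + 7]
21. n15.tag = 26  [C.idx + 31]
22. n16.pre = true  [terminal]
23. n17.val = 4  [E.tag - 22]
24. n18.pre = false  [terminal]
25. n19.pre = true  [terminal]
26. n17.tag = "vm"  ["vm"]
27. n17.wid = 17  [B.val * -1 + 21]
28. n20.mk = 23  [terminal]
29. n15.acc = -6  [B.wid - 23]
30. n5.lim = 12  [E₀.acc + 1]
31. n1.tag = 28  [E.acc * -1 + 39]
32. n1.wid = "vq"  ["vq"]
33. n1.key = true  [E.acc == 11]
34. n0.off = false  [D.key == false]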